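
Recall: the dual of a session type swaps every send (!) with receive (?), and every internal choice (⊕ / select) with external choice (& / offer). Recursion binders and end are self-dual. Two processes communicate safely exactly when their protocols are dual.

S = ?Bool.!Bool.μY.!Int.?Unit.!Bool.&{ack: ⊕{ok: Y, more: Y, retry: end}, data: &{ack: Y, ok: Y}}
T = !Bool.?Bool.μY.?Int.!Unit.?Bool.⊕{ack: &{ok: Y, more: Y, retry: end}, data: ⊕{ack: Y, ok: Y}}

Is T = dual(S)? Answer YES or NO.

YES

?Bool | !Bool  ok
  !Bool | ?Bool  ok
    μY | μY  ok (μ self-dual)
      !Int | ?Int  ok
        ?Unit | !Unit  ok
          !Bool | ?Bool  ok
            &{ack,data} | ⊕{ack,data}  ok same labels
              case ack:
                ⊕{ok,more,retry} | &{ok,more,retry}  ok same labels
                  case ok:
                    Y | Y  ok
                  case more:
                    Y | Y  ok
                  case retry:
                    end | end  ok
              case data:
                &{ack,ok} | ⊕{ack,ok}  ok same labels
                  case ack:
                    Y | Y  ok
                  case ok:
                    Y | Y  ok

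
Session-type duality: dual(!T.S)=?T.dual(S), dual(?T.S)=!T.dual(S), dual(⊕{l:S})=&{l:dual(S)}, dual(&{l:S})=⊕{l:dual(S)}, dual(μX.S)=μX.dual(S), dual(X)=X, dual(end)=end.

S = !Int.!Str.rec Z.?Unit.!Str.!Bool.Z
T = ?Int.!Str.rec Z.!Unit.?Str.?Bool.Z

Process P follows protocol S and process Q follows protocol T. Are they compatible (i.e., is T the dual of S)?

!Int ‖ ?Int  ✓
  !Str ‖ !Str  ✗ same direction on both sides — not dual

NO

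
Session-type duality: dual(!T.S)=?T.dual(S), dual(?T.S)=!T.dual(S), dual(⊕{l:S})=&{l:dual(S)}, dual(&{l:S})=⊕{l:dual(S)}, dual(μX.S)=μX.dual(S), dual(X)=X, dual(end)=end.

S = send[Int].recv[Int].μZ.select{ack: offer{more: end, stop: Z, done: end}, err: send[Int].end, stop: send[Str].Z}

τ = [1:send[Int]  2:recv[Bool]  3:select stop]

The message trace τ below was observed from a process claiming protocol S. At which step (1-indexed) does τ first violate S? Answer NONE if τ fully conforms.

2

[1] send[Int]  ✓  residual = recv[Int].μZ.…
[2] got recv[Bool], protocol expects recv[Int]  ✗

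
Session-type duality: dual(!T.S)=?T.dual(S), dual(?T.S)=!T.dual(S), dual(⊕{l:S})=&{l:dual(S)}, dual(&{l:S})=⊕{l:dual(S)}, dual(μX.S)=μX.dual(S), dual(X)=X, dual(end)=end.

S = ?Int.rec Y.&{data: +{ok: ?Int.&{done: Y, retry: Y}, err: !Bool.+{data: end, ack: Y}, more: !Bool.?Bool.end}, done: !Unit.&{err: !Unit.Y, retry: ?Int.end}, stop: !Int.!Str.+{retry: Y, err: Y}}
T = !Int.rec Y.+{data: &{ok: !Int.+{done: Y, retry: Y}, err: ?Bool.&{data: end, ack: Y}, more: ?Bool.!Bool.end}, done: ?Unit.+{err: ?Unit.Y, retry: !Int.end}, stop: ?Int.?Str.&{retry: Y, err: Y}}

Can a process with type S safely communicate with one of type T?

YES

?Int | !Int  match
  rec Y | rec Y  match (binder kept)
    &{data,done,stop} | +{data,done,stop}  match labels match
      case data:
        +{ok,err,more} | &{ok,err,more}  match labels match
          case ok:
            ?Int | !Int  match
              &{done,retry} | +{done,retry}  match labels match
                case done:
                  Y | Y  match
                case retry:
                  Y | Y  match
          case err:
            !Bool | ?Bool  match
              +{data,ack} | &{data,ack}  match labels match
                case data:
                  end | end  match
                case ack:
                  Y | Y  match
          case more:
            !Bool | ?Bool  match
              ?Bool | !Bool  match
                end | end  match
      case done:
        !Unit | ?Unit  match
          &{err,retry} | +{err,retry}  match labels match
            case err:
              !Unit | ?Unit  match
                Y | Y  match
            case retry:
              ?Int | !Int  match
                end | end  match
      case stop:
        !Int | ?Int  match
          !Str | ?Str  match
            +{retry,err} | &{retry,err}  match labels match
              case retry:
                Y | Y  match
              case err:
                Y | Y  match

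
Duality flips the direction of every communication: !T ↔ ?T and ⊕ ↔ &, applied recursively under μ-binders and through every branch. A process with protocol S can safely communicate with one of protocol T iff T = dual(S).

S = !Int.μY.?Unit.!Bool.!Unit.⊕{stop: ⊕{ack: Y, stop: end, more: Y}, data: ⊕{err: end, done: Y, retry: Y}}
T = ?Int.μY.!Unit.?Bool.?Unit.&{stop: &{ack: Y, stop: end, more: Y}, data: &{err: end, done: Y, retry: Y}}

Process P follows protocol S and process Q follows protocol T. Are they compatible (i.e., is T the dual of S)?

!Int ‖ ?Int  ok
  μY ‖ μY  ok (rec unchanged)
    ?Unit ‖ !Unit  ok
      !Bool ‖ ?Bool  ok
        !Unit ‖ ?Unit  ok
          ⊕{stop,data} ‖ &{stop,data}  ok labels match
            • stop:
              ⊕{ack,stop,more} ‖ &{ack,stop,more}  ok labels match
                • ack:
                  Y ‖ Y  ok
                • stop:
                  end ‖ end  ok
                • more:
                  Y ‖ Y  ok
            • data:
              ⊕{err,done,retry} ‖ &{err,done,retry}  ok labels match
                • err:
                  end ‖ end  ok
                • done:
                  Y ‖ Y  ok
                • retry:
                  Y ‖ Y  ok

YES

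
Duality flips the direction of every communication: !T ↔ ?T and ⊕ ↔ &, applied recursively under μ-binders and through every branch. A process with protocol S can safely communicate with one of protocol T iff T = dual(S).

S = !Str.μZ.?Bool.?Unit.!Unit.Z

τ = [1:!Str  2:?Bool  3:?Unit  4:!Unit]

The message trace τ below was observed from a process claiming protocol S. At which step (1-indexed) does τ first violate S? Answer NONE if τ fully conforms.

step 1: !Str  ✓  state: μZ.…
step 2: ?Bool  ✓  state: ?Unit.!Unit.μZ.…
step 3: ?Unit  ✓  state: !Unit.μZ.…
step 4: !Unit  ✓  state: μZ.…
trace exhausted — no violation

NONE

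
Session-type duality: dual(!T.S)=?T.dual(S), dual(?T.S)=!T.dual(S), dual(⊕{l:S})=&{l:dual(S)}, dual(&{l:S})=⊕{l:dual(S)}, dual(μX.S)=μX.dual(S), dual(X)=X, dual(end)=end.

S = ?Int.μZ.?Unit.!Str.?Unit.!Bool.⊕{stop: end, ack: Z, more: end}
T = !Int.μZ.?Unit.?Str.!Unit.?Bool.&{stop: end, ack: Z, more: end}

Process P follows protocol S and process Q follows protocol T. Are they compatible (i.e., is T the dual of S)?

NO

?Int ‖ !Int  ok
  μZ ‖ μZ  ok (μ self-dual)
    ?Unit ‖ ?Unit  ✗ same direction on both sides — not dual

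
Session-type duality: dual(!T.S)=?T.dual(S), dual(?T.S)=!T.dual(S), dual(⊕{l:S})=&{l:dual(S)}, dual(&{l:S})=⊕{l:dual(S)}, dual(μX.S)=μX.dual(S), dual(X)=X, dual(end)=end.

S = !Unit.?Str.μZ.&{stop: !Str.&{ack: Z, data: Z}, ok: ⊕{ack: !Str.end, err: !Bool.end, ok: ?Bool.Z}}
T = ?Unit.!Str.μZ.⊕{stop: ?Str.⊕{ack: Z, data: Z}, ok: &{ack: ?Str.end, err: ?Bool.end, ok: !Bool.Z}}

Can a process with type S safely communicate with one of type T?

YES

!Unit | ?Unit  ✓
  ?Str | !Str  ✓
    μZ | μZ  ✓ (binder kept)
      &{stop,ok} | ⊕{stop,ok}  ✓ labels match
        • stop:
          !Str | ?Str  ✓
            &{ack,data} | ⊕{ack,data}  ✓ labels match
              • ack:
                Z | Z  ✓
              • data:
                Z | Z  ✓
        • ok:
          ⊕{ack,err,ok} | &{ack,err,ok}  ✓ labels match
            • ack:
              !Str | ?Str  ✓
                end | end  ✓
            • err:
              !Bool | ?Bool  ✓
                end | end  ✓
            • ok:
              ?Bool | !Bool  ✓
                Z | Z  ✓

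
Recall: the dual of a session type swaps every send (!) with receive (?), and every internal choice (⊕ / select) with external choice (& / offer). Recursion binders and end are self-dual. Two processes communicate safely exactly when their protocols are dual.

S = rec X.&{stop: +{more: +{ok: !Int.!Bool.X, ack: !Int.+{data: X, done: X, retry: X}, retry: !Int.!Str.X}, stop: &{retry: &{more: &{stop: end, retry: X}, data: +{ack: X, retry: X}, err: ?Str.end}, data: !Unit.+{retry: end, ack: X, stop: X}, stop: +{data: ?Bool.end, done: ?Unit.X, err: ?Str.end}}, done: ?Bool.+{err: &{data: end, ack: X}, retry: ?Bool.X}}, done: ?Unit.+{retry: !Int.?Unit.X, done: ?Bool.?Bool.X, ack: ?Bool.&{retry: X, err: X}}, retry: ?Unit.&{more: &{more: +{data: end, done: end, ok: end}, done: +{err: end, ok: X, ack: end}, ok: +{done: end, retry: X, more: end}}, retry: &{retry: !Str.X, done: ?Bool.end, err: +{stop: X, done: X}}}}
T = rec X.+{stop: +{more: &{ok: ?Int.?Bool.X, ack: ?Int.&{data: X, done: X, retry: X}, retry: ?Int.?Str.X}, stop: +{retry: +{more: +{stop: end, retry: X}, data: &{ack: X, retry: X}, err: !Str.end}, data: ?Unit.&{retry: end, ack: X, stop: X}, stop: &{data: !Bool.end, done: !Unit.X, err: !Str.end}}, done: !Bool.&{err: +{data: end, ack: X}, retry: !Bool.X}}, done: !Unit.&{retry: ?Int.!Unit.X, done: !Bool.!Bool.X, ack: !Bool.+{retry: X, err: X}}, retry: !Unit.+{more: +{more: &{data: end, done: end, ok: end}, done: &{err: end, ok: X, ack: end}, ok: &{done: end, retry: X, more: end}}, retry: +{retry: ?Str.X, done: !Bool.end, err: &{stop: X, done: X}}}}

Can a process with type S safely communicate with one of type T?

rec X vs rec X  ✓ (rec unchanged)
  &{stop,done,retry} vs +{stop,done,retry}  ✓ same labels
    [stop]
      +{more,stop,done} vs +{more,stop,done}  ✗ choice polarity not flipped — not dual

NO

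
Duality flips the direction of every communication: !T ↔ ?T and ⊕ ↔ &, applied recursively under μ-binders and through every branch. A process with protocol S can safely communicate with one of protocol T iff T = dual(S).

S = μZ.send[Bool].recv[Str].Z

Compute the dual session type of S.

μZ.recv[Bool].send[Str].Z

μZ ↦ μZ  (μ self-dual)
  send[Bool] ↦ recv[Bool]
    recv[Str] ↦ send[Str]
      Z self-dual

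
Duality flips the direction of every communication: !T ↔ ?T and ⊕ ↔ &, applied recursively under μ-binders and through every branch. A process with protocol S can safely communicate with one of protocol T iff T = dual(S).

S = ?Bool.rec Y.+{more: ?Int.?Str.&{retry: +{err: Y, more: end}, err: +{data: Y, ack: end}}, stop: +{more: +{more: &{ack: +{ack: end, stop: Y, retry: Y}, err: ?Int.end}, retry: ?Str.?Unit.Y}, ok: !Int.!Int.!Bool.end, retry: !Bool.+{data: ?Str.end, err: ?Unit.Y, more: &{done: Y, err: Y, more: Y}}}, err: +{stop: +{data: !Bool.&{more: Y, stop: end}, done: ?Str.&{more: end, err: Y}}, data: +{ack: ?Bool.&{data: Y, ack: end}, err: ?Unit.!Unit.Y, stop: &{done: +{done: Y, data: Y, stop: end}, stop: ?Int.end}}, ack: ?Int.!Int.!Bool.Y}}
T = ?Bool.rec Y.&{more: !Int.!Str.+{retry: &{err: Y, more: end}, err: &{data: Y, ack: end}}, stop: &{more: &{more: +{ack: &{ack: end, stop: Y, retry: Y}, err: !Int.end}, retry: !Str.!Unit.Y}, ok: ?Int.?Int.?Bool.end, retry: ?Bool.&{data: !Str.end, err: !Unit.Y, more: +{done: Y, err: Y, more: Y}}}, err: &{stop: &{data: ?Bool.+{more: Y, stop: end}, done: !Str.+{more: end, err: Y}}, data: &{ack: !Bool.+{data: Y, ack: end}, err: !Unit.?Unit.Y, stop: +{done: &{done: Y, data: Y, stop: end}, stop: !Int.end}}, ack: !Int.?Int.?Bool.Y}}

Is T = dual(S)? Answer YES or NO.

NO

?Bool ‖ ?Bool  ✗ same direction on both sides — not dual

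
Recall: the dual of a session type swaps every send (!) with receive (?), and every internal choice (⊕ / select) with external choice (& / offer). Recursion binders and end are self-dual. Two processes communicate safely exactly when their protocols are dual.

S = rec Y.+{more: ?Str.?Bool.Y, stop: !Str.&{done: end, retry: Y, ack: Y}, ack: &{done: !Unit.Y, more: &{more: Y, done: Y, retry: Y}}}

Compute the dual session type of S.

rec Y.&{more: !Str.!Bool.Y, stop: ?Str.+{done: end, retry: Y, ack: Y}, ack: +{done: ?Unit.Y, more: +{more: Y, done: Y, retry: Y}}}

rec Y = rec Y  (rec unchanged)
  +{more,stop,ack} = &{more,stop,ack}  (internal→external)
    [more]
      ?Str = !Str
        ?Bool = !Bool
          Y self-dual
    [stop]
      !Str = ?Str
        &{done,retry,ack} = +{done,retry,ack}  (&→⊕)
          [done]
            end self-dual
          [retry]
            Y self-dual
          [ack]
            Y self-dual
    [ack]
      &{done,more} = +{done,more}  (&→⊕)
        [done]
          !Unit = ?Unit
            Y self-dual
        [more]
          &{more,done,retry} = +{more,done,retry}  (&→⊕)
            [more]
              Y self-dual
            [done]
              Y self-dual
            [retry]
              Y self-dual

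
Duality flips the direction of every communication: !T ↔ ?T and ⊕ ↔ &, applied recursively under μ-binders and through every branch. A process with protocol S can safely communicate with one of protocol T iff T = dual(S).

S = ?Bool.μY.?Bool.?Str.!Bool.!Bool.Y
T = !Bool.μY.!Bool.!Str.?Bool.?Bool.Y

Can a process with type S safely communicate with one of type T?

YES

?Bool | !Bool  ok
  μY | μY  ok (binder kept)
    ?Bool | !Bool  ok
      ?Str | !Str  ok
        !Bool | ?Bool  ok
          !Bool | ?Bool  ok
            Y | Y  ok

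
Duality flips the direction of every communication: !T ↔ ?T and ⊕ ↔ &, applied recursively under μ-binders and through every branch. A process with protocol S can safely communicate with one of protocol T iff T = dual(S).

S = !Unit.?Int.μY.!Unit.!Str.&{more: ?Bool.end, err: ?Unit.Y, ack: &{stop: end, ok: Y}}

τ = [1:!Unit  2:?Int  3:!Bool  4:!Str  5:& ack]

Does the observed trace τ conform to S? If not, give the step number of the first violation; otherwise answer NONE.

3

[1] !Unit  ✓  cont: ?Int.μY.…
[2] ?Int  ✓  cont: μY.…
[3] got !Bool, protocol expects !Unit  ✗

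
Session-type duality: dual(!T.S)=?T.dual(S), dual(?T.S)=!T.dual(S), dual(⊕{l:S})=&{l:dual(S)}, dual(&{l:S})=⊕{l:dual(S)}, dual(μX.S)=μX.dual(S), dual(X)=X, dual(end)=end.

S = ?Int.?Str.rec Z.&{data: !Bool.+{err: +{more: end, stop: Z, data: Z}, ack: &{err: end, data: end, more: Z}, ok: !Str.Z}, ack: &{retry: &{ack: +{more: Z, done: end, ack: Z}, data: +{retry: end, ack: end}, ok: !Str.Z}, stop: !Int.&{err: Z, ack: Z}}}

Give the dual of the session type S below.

?Int ↦ !Int
  ?Str ↦ !Str
    rec Z ↦ rec Z  (μ self-dual)
      &{data,ack} ↦ +{data,ack}  (external→internal)
        • data:
          !Bool ↦ ?Bool
            +{err,ack,ok} ↦ &{err,ack,ok}  (select→offer)
              • err:
                +{more,stop,data} ↦ &{more,stop,data}  (select→offer)
                  • more:
                    dual(end) = end
                  • stop:
                    dual(Z) = Z
                  • data:
                    dual(Z) = Z
              • ack:
                &{err,data,more} ↦ +{err,data,more}  (external→internal)
                  • err:
                    dual(end) = end
                  • data:
                    dual(end) = end
                  • more:
                    dual(Z) = Z
              • ok:
                !Str ↦ ?Str
                  dual(Z) = Z
        • ack:
          &{retry,stop} ↦ +{retry,stop}  (external→internal)
            • retry:
              &{ack,data,ok} ↦ +{ack,data,ok}  (external→internal)
                • ack:
                  +{more,done,ack} ↦ &{more,done,ack}  (select→offer)
                    • more:
                      dual(Z) = Z
                    • done:
                      dual(end) = end
                    • ack:
                      dual(Z) = Z
                • data:
                  +{retry,ack} ↦ &{retry,ack}  (select→offer)
                    • retry:
                      dual(end) = end
                    • ack:
                      dual(end) = end
                • ok:
                  !Str ↦ ?Str
                    dual(Z) = Z
            • stop:
              !Int ↦ ?Int
                &{err,ack} ↦ +{err,ack}  (external→internal)
                  • err:
                    dual(Z) = Z
                  • ack:
                    dual(Z) = Z

!Int.!Str.rec Z.+{data: ?Bool.&{err: &{more: end, stop: Z, data: Z}, ack: +{err: end, data: end, more: Z}, ok: ?Str.Z}, ack: +{retry: +{ack: &{more: Z, done: end, ack: Z}, data: &{retry: end, ack: end}, ok: ?Str.Z}, stop: ?Int.+{err: Z, ack: Z}}}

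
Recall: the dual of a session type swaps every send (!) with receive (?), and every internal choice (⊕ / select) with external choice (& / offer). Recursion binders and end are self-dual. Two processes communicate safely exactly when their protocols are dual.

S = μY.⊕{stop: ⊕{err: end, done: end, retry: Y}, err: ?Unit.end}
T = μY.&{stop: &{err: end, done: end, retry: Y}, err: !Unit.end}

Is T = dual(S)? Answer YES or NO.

μY ‖ μY  ✓ (binder kept)
  ⊕{stop,err} ‖ &{stop,err}  ✓ same labels
    case stop:
      ⊕{err,done,retry} ‖ &{err,done,retry}  ✓ same labels
        case err:
          end ‖ end  ✓
        case done:
          end ‖ end  ✓
        case retry:
          Y ‖ Y  ✓
    case err:
      ?Unit ‖ !Unit  ✓
        end ‖ end  ✓

YES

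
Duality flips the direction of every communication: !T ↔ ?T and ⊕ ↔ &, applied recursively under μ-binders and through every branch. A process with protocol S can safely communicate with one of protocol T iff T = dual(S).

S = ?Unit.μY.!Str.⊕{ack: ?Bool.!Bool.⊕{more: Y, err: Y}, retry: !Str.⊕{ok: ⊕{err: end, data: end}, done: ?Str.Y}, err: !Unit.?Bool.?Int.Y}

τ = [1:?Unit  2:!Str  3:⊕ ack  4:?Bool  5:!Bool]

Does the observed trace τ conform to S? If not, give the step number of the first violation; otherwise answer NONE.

NONE

step 1: ?Unit  ok  residual = μY.…
step 2: !Str  ok  residual = ⊕{ack: ?Bool.!Bool.⊕{more: μY.…, err: μY.…}, retry: !Str.⊕{ok: ⊕{err: end, data: end}, done: ?Str.μY.…}, err: !Unit.?Bool.?Int.μY.…}
step 3: ⊕ ack  ok  residual = ?Bool.!Bool.⊕{more: μY.…, err: μY.…}
step 4: ?Bool  ok  residual = !Bool.⊕{more: μY.…, err: μY.…}
step 5: !Bool  ok  residual = ⊕{more: μY.…, err: μY.…}
trace exhausted — no violation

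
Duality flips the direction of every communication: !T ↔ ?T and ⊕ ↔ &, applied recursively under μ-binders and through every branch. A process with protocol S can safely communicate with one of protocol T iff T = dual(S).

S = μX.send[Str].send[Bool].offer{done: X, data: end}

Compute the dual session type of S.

μX.recv[Str].recv[Bool].select{done: X, data: end}

μX = μX  (μ self-dual)
  send[Str] = recv[Str]
    send[Bool] = recv[Bool]
      offer{done,data} = select{done,data}  (offer→select)
        case done:
          X self-dual
        case data:
          end self-dual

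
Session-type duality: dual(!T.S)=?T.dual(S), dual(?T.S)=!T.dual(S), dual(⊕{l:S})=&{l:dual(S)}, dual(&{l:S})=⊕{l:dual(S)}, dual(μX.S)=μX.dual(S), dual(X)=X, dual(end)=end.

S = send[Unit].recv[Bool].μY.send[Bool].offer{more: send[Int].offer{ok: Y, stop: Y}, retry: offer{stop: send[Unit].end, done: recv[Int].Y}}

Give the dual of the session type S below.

recv[Unit].send[Bool].μY.recv[Bool].select{more: recv[Int].select{ok: Y, stop: Y}, retry: select{stop: recv[Unit].end, done: send[Int].Y}}

send[Unit] ↦ recv[Unit]
  recv[Bool] ↦ send[Bool]
    μY ↦ μY  (rec unchanged)
      send[Bool] ↦ recv[Bool]
        offer{more,retry} ↦ select{more,retry}  (&→⊕)
          case more:
            send[Int] ↦ recv[Int]
              offer{ok,stop} ↦ select{ok,stop}  (&→⊕)
                case ok:
                  dual(Y) = Y
                case stop:
                  dual(Y) = Y
          case retry:
            offer{stop,done} ↦ select{stop,done}  (&→⊕)
              case stop:
                send[Unit] ↦ recv[Unit]
                  dual(end) = end
              case done:
                recv[Int] ↦ send[Int]
                  dual(Y) = Y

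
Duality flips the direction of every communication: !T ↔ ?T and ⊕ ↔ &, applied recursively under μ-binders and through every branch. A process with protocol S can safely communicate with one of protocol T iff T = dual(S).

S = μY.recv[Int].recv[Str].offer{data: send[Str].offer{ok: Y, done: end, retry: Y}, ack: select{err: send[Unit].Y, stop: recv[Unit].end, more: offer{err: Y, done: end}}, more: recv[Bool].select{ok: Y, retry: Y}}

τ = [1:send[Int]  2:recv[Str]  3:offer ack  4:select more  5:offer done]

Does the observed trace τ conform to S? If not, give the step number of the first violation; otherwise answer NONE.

step 1: got send[Int], protocol expects recv[Int]  ✗

1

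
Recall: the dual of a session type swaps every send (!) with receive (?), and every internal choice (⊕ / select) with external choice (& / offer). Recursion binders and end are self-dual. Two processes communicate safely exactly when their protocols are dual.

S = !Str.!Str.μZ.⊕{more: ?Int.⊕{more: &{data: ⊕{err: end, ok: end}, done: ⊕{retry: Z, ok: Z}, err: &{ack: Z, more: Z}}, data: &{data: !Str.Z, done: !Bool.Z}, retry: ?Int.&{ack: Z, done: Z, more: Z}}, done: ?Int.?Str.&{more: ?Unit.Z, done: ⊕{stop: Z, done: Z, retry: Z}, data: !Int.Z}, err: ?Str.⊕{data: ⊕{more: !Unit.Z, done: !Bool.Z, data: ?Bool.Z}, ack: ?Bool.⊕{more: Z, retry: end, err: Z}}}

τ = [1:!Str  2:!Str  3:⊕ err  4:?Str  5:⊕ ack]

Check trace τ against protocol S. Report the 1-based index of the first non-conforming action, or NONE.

step 1: !Str  ok  state: !Str.μZ.…
step 2: !Str  ok  state: μZ.…
step 3: ⊕ err  ok  state: ?Str.⊕{data: ⊕{more: !Unit.μZ.…, done: !Bool.μZ.…, data: ?Bool.μZ.…}, ack: ?Bool.⊕{more: μZ.…, retry: end, err: μZ.…}}
step 4: ?Str  ok  state: ⊕{data: ⊕{more: !Unit.μZ.…, done: !Bool.μZ.…, data: ?Bool.μZ.…}, ack: ?Bool.⊕{more: μZ.…, retry: end, err: μZ.…}}
step 5: ⊕ ack  ok  state: ?Bool.⊕{more: μZ.…, retry: end, err: μZ.…}
τ conforms to S (length 5)

NONE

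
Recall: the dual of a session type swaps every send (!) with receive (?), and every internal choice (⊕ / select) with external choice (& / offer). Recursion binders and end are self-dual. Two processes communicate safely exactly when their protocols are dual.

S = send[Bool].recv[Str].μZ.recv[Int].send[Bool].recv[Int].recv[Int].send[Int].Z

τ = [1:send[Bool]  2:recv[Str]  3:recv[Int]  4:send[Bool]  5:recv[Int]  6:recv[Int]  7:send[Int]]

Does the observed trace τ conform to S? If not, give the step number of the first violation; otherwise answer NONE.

@1 send[Bool]  ✓  cont: recv[Str].μZ.…
@2 recv[Str]  ✓  cont: μZ.…
@3 recv[Int]  ✓  cont: send[Bool].recv[Int].recv[Int].send[Int].μZ.…
@4 send[Bool]  ✓  cont: recv[Int].recv[Int].send[Int].μZ.…
@5 recv[Int]  ✓  cont: recv[Int].send[Int].μZ.…
@6 recv[Int]  ✓  cont: send[Int].μZ.…
@7 send[Int]  ✓  cont: μZ.…
all 7 steps conform

NONE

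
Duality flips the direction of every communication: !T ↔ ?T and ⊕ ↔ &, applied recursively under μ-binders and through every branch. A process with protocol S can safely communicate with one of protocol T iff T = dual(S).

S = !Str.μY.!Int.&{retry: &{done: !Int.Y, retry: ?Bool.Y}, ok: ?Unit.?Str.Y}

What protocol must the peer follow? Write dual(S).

?Str.μY.?Int.⊕{retry: ⊕{done: ?Int.Y, retry: !Bool.Y}, ok: !Unit.!Str.Y}

!Str = ?Str
  μY = μY  (binder kept)
    !Int = ?Int
      &{retry,ok} = ⊕{retry,ok}  (&→⊕)
        • retry:
          &{done,retry} = ⊕{done,retry}  (&→⊕)
            • done:
              !Int = ?Int
                Y ↦ Y
            • retry:
              ?Bool = !Bool
                Y ↦ Y
        • ok:
          ?Unit = !Unit
            ?Str = !Str
              Y ↦ Y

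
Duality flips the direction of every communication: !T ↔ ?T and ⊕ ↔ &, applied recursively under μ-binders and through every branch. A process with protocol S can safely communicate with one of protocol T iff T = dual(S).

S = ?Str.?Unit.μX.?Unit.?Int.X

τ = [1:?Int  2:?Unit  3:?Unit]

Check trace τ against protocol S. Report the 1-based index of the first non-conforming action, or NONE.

@1 got ?Int, protocol expects ?Str  ✗

1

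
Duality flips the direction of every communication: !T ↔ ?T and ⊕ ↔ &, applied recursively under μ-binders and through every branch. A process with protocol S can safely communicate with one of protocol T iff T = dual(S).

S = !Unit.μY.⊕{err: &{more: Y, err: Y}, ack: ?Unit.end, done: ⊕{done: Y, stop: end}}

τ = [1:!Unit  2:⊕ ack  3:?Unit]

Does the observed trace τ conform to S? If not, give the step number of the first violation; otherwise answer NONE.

step 1: !Unit  ok  state: μY.…
step 2: ⊕ ack  ok  state: ?Unit.end
step 3: ?Unit  ok  state: end
all 3 steps conform

NONE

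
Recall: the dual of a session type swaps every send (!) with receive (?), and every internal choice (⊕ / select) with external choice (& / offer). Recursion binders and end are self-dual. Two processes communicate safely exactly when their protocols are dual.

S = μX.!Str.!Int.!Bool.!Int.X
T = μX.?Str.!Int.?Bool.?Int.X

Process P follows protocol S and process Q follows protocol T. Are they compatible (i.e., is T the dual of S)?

μX ‖ μX  ok (rec unchanged)
  !Str ‖ ?Str  ok
    !Int ‖ !Int  ✗ same direction on both sides — not dual

NO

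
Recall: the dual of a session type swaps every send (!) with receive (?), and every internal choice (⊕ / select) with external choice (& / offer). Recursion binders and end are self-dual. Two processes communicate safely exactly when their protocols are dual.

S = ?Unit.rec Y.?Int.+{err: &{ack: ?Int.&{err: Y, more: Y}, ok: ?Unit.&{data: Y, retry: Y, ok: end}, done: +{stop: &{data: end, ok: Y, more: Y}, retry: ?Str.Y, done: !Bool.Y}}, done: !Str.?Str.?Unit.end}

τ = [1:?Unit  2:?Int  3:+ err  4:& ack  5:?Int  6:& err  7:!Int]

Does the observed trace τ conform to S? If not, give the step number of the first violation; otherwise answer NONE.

7

[1] ?Unit  ok  residual = rec Y.…
[2] ?Int  ok  residual = +{err: &{ack: ?Int.&{err: rec Y.…, more: rec Y.…}, ok: ?Unit.&{data: rec Y.…, retry: rec Y.…, ok: end}, done: +{stop: &{data: end, ok: rec Y.…, more: rec Y.…}, retry: ?Str.rec Y.…, done: !Bool.rec Y.…}}, done: !Str.?Str.?Unit.end}
[3] + err  ok  residual = &{ack: ?Int.&{err: rec Y.…, more: rec Y.…}, ok: ?Unit.&{data: rec Y.…, retry: rec Y.…, ok: end}, done: +{stop: &{data: end, ok: rec Y.…, more: rec Y.…}, retry: ?Str.rec Y.…, done: !Bool.rec Y.…}}
[4] & ack  ok  residual = ?Int.&{err: rec Y.…, more: rec Y.…}
[5] ?Int  ok  residual = &{err: rec Y.…, more: rec Y.…}
[6] & err  ok  residual = rec Y.…
[7] got !Int, protocol expects ?Int  ✗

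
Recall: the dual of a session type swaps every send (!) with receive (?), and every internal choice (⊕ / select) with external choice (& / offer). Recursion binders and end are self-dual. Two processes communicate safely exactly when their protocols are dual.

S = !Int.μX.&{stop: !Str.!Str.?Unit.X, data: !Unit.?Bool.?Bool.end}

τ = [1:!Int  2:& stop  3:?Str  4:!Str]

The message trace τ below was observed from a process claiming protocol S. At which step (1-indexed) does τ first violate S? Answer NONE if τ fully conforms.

3

[1] !Int  ok  cont: μX.…
[2] & stop  ok  cont: !Str.!Str.?Unit.μX.…
[3] got ?Str, protocol expects !Str  ✗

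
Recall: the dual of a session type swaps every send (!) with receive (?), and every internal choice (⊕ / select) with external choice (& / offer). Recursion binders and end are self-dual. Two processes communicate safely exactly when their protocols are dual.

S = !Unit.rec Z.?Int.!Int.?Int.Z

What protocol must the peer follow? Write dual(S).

?Unit.rec Z.!Int.?Int.!Int.Z

!Unit → ?Unit
  rec Z → rec Z  (μ self-dual)
    ?Int → !Int
      !Int → ?Int
        ?Int → !Int
          dual(Z) = Z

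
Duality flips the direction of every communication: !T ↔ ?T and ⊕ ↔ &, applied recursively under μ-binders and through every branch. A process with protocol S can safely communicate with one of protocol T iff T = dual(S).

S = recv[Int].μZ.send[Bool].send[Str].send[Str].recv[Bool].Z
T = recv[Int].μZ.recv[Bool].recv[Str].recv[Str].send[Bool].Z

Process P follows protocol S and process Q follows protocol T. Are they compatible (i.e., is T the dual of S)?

NO

recv[Int] vs recv[Int]  ✗ same direction on both sides — not dual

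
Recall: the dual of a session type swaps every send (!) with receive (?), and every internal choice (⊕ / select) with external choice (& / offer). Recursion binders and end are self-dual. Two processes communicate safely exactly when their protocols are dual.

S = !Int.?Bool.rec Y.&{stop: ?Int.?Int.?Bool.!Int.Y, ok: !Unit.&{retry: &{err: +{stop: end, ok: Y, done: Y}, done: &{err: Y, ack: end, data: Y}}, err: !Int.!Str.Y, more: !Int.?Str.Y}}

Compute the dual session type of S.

!Int ↦ ?Int
  ?Bool ↦ !Bool
    rec Y ↦ rec Y  (μ self-dual)
      &{stop,ok} ↦ +{stop,ok}  (external→internal)
        [stop]
          ?Int ↦ !Int
            ?Int ↦ !Int
              ?Bool ↦ !Bool
                !Int ↦ ?Int
                  Y ↦ Y
        [ok]
          !Unit ↦ ?Unit
            &{retry,err,more} ↦ +{retry,err,more}  (external→internal)
              [retry]
                &{err,done} ↦ +{err,done}  (external→internal)
                  [err]
                    +{stop,ok,done} ↦ &{stop,ok,done}  (internal→external)
                      [stop]
                        end ↦ end
                      [ok]
                        Y ↦ Y
                      [done]
                        Y ↦ Y
                  [done]
                    &{err,ack,data} ↦ +{err,ack,data}  (external→internal)
                      [err]
                        Y ↦ Y
                      [ack]
                        end ↦ end
                      [data]
                        Y ↦ Y
              [err]
                !Int ↦ ?Int
                  !Str ↦ ?Str
                    Y ↦ Y
              [more]
                !Int ↦ ?Int
                  ?Str ↦ !Str
                    Y ↦ Y

?Int.!Bool.rec Y.+{stop: !Int.!Int.!Bool.?Int.Y, ok: ?Unit.+{retry: +{err: &{stop: end, ok: Y, done: Y}, done: +{err: Y, ack: end, data: Y}}, err: ?Int.?Str.Y, more: ?Int.!Str.Y}}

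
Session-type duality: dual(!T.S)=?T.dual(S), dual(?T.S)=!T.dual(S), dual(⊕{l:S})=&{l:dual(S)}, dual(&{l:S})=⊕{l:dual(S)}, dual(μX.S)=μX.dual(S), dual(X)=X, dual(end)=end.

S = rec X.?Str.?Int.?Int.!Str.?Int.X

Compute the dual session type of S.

rec X = rec X  (μ self-dual)
  ?Str = !Str
    ?Int = !Int
      ?Int = !Int
        !Str = ?Str
          ?Int = !Int
            dual(X) = X

rec X.!Str.!Int.!Int.?Str.!Int.X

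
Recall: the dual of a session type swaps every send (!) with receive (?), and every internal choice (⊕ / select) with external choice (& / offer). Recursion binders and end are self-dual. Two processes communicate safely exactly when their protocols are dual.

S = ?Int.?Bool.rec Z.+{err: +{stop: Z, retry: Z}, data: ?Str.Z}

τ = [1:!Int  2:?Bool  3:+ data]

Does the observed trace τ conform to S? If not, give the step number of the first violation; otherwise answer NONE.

@1 got !Int, protocol expects ?Int  ✗

1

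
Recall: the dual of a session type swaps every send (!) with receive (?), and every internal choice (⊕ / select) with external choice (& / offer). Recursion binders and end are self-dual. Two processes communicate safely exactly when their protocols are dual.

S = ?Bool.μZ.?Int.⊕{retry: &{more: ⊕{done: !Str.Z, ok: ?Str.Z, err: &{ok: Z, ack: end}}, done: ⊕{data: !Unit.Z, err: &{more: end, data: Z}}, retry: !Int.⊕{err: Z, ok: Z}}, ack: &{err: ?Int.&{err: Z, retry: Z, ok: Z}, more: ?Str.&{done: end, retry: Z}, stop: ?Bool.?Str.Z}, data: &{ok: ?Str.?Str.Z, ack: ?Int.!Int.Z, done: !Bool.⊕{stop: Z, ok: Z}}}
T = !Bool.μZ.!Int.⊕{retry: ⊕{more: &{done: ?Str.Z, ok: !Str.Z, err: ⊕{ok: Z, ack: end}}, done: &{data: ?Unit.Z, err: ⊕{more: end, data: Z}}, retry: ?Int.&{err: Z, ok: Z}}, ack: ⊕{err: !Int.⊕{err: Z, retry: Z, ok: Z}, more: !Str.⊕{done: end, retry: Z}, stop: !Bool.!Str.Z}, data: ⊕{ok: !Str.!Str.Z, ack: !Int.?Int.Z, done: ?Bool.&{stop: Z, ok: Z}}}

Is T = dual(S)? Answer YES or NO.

NO

?Bool vs !Bool  ok
  μZ vs μZ  ok (rec unchanged)
    ?Int vs !Int  ok
      ⊕{retry,ack,data} vs ⊕{retry,ack,data}  ✗ choice polarity not flipped — not dual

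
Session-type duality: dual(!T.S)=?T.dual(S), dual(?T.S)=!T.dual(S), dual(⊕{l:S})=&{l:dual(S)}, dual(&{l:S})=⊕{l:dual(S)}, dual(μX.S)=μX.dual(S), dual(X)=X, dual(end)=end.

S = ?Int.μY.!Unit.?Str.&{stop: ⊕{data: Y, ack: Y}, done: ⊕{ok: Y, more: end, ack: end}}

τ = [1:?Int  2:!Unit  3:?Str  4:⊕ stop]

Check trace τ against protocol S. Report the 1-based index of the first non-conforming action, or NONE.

4

step 1: ?Int  ✓  state: μY.…
step 2: !Unit  ✓  state: ?Str.&{stop: ⊕{data: μY.…, ack: μY.…}, done: ⊕{ok: μY.…, more: end, ack: end}}
step 3: ?Str  ✓  state: &{stop: ⊕{data: μY.…, ack: μY.…}, done: ⊕{ok: μY.…, more: end, ack: end}}
step 4: got ⊕ stop, protocol expects & stop or & done  ✗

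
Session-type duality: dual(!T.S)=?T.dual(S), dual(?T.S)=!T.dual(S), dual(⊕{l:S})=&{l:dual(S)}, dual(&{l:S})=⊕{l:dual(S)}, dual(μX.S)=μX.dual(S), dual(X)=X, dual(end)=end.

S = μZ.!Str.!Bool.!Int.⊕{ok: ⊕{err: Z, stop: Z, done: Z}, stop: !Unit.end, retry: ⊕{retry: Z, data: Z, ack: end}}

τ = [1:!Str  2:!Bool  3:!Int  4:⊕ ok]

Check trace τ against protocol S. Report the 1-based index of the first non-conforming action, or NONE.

[1] !Str  ✓  now at !Bool.!Int.⊕{ok: ⊕{err: μZ.…, stop: μZ.…, done: μZ.…}, stop: !Unit.end, retry: ⊕{retry: μZ.…, data: μZ.…, ack: end}}
[2] !Bool  ✓  now at !Int.⊕{ok: ⊕{err: μZ.…, stop: μZ.…, done: μZ.…}, stop: !Unit.end, retry: ⊕{retry: μZ.…, data: μZ.…, ack: end}}
[3] !Int  ✓  now at ⊕{ok: ⊕{err: μZ.…, stop: μZ.…, done: μZ.…}, stop: !Unit.end, retry: ⊕{retry: μZ.…, data: μZ.…, ack: end}}
[4] ⊕ ok  ✓  now at ⊕{err: μZ.…, stop: μZ.…, done: μZ.…}
τ conforms to S (length 4)

NONE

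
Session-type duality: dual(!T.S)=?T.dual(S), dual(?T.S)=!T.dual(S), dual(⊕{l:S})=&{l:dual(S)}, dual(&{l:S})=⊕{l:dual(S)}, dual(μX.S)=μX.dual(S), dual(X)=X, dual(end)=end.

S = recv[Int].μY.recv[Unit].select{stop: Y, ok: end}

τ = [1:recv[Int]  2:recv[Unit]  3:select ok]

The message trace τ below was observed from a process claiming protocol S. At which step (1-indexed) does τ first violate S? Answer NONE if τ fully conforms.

NONE

@1 recv[Int]  ✓  residual = μY.…
@2 recv[Unit]  ✓  residual = select{stop: μY.…, ok: end}
@3 select ok  ✓  residual = end
all 3 steps conform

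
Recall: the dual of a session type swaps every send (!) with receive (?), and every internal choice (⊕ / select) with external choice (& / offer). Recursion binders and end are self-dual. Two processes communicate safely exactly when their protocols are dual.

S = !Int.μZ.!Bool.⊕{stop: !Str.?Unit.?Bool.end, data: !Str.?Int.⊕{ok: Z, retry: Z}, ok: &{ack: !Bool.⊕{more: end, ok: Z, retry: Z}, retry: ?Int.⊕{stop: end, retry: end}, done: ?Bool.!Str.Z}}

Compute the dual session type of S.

!Int ↦ ?Int
  μZ ↦ μZ  (μ self-dual)
    !Bool ↦ ?Bool
      ⊕{stop,data,ok} ↦ &{stop,data,ok}  (select→offer)
        [stop]
          !Str ↦ ?Str
            ?Unit ↦ !Unit
              ?Bool ↦ !Bool
                end self-dual
        [data]
          !Str ↦ ?Str
            ?Int ↦ !Int
              ⊕{ok,retry} ↦ &{ok,retry}  (select→offer)
                [ok]
                  Z self-dual
                [retry]
                  Z self-dual
        [ok]
          &{ack,retry,done} ↦ ⊕{ack,retry,done}  (external→internal)
            [ack]
              !Bool ↦ ?Bool
                ⊕{more,ok,retry} ↦ &{more,ok,retry}  (select→offer)
                  [more]
                    end self-dual
                  [ok]
                    Z self-dual
                  [retry]
                    Z self-dual
            [retry]
              ?Int ↦ !Int
                ⊕{stop,retry} ↦ &{stop,retry}  (select→offer)
                  [stop]
                    end self-dual
                  [retry]
                    end self-dual
            [done]
              ?Bool ↦ !Bool
                !Str ↦ ?Str
                  Z self-dual

?Int.μZ.?Bool.&{stop: ?Str.!Unit.!Bool.end, data: ?Str.!Int.&{ok: Z, retry: Z}, ok: ⊕{ack: ?Bool.&{more: end, ok: Z, retry: Z}, retry: !Int.&{stop: end, retry: end}, done: !Bool.?Str.Z}}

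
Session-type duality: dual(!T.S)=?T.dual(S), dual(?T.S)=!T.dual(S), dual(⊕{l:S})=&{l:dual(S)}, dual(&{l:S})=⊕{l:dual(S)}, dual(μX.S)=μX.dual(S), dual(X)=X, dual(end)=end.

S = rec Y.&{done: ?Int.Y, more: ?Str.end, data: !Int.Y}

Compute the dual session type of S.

rec Y → rec Y  (rec unchanged)
  &{done,more,data} → +{done,more,data}  (offer→select)
    • done:
      ?Int → !Int
        dual(Y) = Y
    • more:
      ?Str → !Str
        dual(end) = end
    • data:
      !Int → ?Int
        dual(Y) = Y

rec Y.+{done: !Int.Y, more: !Str.end, data: ?Int.Y}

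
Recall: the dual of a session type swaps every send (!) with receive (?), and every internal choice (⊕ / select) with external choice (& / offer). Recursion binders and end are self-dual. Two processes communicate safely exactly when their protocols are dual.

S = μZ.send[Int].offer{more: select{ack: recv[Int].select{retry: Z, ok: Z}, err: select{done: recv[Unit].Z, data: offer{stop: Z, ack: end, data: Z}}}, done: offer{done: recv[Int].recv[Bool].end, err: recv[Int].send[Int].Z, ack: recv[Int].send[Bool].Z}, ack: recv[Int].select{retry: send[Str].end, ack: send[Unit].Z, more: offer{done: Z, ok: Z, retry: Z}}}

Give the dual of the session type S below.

μZ.recv[Int].select{more: offer{ack: send[Int].offer{retry: Z, ok: Z}, err: offer{done: send[Unit].Z, data: select{stop: Z, ack: end, data: Z}}}, done: select{done: send[Int].send[Bool].end, err: send[Int].recv[Int].Z, ack: send[Int].recv[Bool].Z}, ack: send[Int].offer{retry: recv[Str].end, ack: recv[Unit].Z, more: select{done: Z, ok: Z, retry: Z}}}

μZ ↦ μZ  (binder kept)
  send[Int] ↦ recv[Int]
    offer{more,done,ack} ↦ select{more,done,ack}  (external→internal)
      [more]
        select{ack,err} ↦ offer{ack,err}  (⊕→&)
          [ack]
            recv[Int] ↦ send[Int]
              select{retry,ok} ↦ offer{retry,ok}  (⊕→&)
                [retry]
                  Z self-dual
                [ok]
                  Z self-dual
          [err]
            select{done,data} ↦ offer{done,data}  (⊕→&)
              [done]
                recv[Unit] ↦ send[Unit]
                  Z self-dual
              [data]
                offer{stop,ack,data} ↦ select{stop,ack,data}  (external→internal)
                  [stop]
                    Z self-dual
                  [ack]
                    end self-dual
                  [data]
                    Z self-dual
      [done]
        offer{done,err,ack} ↦ select{done,err,ack}  (external→internal)
          [done]
            recv[Int] ↦ send[Int]
              recv[Bool] ↦ send[Bool]
                end self-dual
          [err]
            recv[Int] ↦ send[Int]
              send[Int] ↦ recv[Int]
                Z self-dual
          [ack]
            recv[Int] ↦ send[Int]
              send[Bool] ↦ recv[Bool]
                Z self-dual
      [ack]
        recv[Int] ↦ send[Int]
          select{retry,ack,more} ↦ offer{retry,ack,more}  (⊕→&)
            [retry]
              send[Str] ↦ recv[Str]
                end self-dual
            [ack]
              send[Unit] ↦ recv[Unit]
                Z self-dual
            [more]
              offer{done,ok,retry} ↦ select{done,ok,retry}  (external→internal)
                [done]
                  Z self-dual
                [ok]
                  Z self-dual
                [retry]
                  Z self-dual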